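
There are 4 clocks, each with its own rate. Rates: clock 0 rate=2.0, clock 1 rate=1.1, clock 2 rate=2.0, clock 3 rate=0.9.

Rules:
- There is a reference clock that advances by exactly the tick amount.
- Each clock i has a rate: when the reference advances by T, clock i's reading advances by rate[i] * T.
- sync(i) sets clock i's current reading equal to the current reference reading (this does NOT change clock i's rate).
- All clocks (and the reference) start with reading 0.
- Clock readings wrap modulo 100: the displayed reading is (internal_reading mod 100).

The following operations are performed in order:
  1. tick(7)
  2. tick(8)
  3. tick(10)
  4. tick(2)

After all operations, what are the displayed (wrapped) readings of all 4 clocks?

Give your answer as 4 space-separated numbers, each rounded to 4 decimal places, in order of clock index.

Answer: 54.0000 29.7000 54.0000 24.3000

Derivation:
After op 1 tick(7): ref=7.0000 raw=[14.0000 7.7000 14.0000 6.3000]
After op 2 tick(8): ref=15.0000 raw=[30.0000 16.5000 30.0000 13.5000]
After op 3 tick(10): ref=25.0000 raw=[50.0000 27.5000 50.0000 22.5000]
After op 4 tick(2): ref=27.0000 raw=[54.0000 29.7000 54.0000 24.3000]
Wrap final raw readings (mod 100): 54.0000 mod 100 = 54.0000; 29.7000 mod 100 = 29.7000; 54.0000 mod 100 = 54.0000; 24.3000 mod 100 = 24.3000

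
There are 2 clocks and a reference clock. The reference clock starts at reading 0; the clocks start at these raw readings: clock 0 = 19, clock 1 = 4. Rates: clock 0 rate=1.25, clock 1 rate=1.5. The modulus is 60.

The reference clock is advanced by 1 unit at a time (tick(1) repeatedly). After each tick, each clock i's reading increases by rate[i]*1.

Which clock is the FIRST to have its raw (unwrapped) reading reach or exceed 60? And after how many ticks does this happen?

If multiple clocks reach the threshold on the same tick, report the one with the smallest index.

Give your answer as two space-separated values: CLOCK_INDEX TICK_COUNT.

Answer: 0 33

Derivation:
clock 0: start=19, rate=1.25, needs 60-19 = 41; ticks = ceil(41/1.25) = ceil(32.8000) = 33; reading at tick 33 = 19 + 1.25*33 = 60.2500
clock 1: start=4, rate=1.5, needs 60-4 = 56; ticks = ceil(56/1.5) = ceil(37.3333) = 38; reading at tick 38 = 4 + 1.5*38 = 61.0000
Minimum tick count = 33; winners = [0]; smallest index = 0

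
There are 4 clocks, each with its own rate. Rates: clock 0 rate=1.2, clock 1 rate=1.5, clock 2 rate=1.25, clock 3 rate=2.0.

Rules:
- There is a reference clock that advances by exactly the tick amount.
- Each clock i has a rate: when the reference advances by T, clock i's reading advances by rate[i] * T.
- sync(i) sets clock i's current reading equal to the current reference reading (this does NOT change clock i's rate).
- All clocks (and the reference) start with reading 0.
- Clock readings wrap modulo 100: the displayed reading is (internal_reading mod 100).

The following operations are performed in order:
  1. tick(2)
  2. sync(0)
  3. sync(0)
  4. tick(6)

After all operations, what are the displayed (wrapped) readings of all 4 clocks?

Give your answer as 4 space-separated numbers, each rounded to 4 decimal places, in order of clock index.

After op 1 tick(2): ref=2.0000 raw=[2.4000 3.0000 2.5000 4.0000]
After op 2 sync(0): ref=2.0000 raw=[2.0000 3.0000 2.5000 4.0000]
After op 3 sync(0): ref=2.0000 raw=[2.0000 3.0000 2.5000 4.0000]
After op 4 tick(6): ref=8.0000 raw=[9.2000 12.0000 10.0000 16.0000]
Wrap final raw readings (mod 100): 9.2000 mod 100 = 9.2000; 12.0000 mod 100 = 12.0000; 10.0000 mod 100 = 10.0000; 16.0000 mod 100 = 16.0000

Answer: 9.2000 12.0000 10.0000 16.0000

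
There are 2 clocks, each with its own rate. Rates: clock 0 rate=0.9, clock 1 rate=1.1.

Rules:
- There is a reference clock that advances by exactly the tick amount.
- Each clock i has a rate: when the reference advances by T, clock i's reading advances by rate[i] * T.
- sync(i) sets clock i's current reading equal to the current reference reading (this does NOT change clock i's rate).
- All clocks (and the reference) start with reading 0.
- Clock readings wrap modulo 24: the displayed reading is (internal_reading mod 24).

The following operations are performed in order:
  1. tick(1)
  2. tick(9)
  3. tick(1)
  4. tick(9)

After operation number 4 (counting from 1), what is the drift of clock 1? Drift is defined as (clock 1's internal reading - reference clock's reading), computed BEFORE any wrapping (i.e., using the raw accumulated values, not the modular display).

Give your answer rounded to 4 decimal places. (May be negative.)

Answer: 2.0000

Derivation:
After op 1 tick(1): ref=1.0000 raw=[0.9000 1.1000]
After op 2 tick(9): ref=10.0000 raw=[9.0000 11.0000]
After op 3 tick(1): ref=11.0000 raw=[9.9000 12.1000]
After op 4 tick(9): ref=20.0000 raw=[18.0000 22.0000]
Drift of clock 1 after op 4: 22.0000 - 20.0000 = 2.0000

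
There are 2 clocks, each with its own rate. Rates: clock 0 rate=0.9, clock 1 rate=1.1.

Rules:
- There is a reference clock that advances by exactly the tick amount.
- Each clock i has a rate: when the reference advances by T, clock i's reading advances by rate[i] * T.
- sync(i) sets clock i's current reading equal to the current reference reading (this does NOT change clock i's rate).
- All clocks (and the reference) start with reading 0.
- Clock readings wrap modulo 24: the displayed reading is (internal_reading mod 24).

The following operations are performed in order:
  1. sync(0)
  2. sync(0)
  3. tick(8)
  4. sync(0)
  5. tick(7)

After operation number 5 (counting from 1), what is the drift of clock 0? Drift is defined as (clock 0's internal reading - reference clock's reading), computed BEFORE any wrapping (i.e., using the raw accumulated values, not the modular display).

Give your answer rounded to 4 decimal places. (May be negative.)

Answer: -0.7000

Derivation:
After op 1 sync(0): ref=0.0000 raw=[0.0000 0.0000]
After op 2 sync(0): ref=0.0000 raw=[0.0000 0.0000]
After op 3 tick(8): ref=8.0000 raw=[7.2000 8.8000]
After op 4 sync(0): ref=8.0000 raw=[8.0000 8.8000]
After op 5 tick(7): ref=15.0000 raw=[14.3000 16.5000]
Drift of clock 0 after op 5: 14.3000 - 15.0000 = -0.7000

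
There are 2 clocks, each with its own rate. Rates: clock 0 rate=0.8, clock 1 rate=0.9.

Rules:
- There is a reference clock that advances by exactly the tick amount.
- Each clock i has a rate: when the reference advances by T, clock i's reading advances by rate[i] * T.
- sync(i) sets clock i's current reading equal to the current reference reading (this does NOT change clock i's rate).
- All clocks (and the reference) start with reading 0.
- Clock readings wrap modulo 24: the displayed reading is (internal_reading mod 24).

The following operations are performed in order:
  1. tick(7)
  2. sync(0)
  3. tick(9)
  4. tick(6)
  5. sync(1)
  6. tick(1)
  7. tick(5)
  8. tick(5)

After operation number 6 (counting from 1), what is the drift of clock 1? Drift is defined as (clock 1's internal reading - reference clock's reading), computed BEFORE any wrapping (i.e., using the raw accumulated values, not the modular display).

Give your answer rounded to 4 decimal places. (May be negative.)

Answer: -0.1000

Derivation:
After op 1 tick(7): ref=7.0000 raw=[5.6000 6.3000]
After op 2 sync(0): ref=7.0000 raw=[7.0000 6.3000]
After op 3 tick(9): ref=16.0000 raw=[14.2000 14.4000]
After op 4 tick(6): ref=22.0000 raw=[19.0000 19.8000]
After op 5 sync(1): ref=22.0000 raw=[19.0000 22.0000]
After op 6 tick(1): ref=23.0000 raw=[19.8000 22.9000]
Drift of clock 1 after op 6: 22.9000 - 23.0000 = -0.1000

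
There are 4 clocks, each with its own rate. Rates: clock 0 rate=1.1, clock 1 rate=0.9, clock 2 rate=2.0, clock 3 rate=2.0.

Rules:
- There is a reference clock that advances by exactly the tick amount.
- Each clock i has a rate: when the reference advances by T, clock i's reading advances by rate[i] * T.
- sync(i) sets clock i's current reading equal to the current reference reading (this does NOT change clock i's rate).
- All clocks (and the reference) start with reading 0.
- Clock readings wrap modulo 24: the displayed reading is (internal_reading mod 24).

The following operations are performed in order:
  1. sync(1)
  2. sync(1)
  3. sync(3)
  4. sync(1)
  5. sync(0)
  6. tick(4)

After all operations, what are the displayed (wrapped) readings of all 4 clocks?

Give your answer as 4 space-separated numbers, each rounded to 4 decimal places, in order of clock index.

After op 1 sync(1): ref=0.0000 raw=[0.0000 0.0000 0.0000 0.0000]
After op 2 sync(1): ref=0.0000 raw=[0.0000 0.0000 0.0000 0.0000]
After op 3 sync(3): ref=0.0000 raw=[0.0000 0.0000 0.0000 0.0000]
After op 4 sync(1): ref=0.0000 raw=[0.0000 0.0000 0.0000 0.0000]
After op 5 sync(0): ref=0.0000 raw=[0.0000 0.0000 0.0000 0.0000]
After op 6 tick(4): ref=4.0000 raw=[4.4000 3.6000 8.0000 8.0000]
Wrap final raw readings (mod 24): 4.4000 mod 24 = 4.4000; 3.6000 mod 24 = 3.6000; 8.0000 mod 24 = 8.0000; 8.0000 mod 24 = 8.0000

Answer: 4.4000 3.6000 8.0000 8.0000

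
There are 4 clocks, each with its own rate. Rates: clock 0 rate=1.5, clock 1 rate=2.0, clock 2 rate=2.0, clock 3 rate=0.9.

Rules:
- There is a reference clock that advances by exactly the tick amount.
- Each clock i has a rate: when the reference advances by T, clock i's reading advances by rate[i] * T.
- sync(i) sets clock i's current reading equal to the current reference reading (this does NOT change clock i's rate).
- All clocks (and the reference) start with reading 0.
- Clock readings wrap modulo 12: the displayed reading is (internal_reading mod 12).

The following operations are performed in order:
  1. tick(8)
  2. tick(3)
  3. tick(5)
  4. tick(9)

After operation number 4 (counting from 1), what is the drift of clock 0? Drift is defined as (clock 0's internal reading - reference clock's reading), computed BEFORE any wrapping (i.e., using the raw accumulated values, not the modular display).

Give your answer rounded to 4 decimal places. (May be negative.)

Answer: 12.5000

Derivation:
After op 1 tick(8): ref=8.0000 raw=[12.0000 16.0000 16.0000 7.2000]
After op 2 tick(3): ref=11.0000 raw=[16.5000 22.0000 22.0000 9.9000]
After op 3 tick(5): ref=16.0000 raw=[24.0000 32.0000 32.0000 14.4000]
After op 4 tick(9): ref=25.0000 raw=[37.5000 50.0000 50.0000 22.5000]
Drift of clock 0 after op 4: 37.5000 - 25.0000 = 12.5000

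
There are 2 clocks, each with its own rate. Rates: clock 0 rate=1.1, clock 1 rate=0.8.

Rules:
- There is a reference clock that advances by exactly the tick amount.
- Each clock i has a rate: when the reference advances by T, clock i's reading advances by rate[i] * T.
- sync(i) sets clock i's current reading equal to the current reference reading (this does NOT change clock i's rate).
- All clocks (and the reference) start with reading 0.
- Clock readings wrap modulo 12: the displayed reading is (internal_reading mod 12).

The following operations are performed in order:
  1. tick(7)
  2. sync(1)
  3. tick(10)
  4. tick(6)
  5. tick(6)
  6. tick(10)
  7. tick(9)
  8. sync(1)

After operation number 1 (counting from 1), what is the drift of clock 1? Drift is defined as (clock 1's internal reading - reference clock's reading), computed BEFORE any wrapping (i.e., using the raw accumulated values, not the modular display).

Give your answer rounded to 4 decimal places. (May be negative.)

After op 1 tick(7): ref=7.0000 raw=[7.7000 5.6000]
Drift of clock 1 after op 1: 5.6000 - 7.0000 = -1.4000

Answer: -1.4000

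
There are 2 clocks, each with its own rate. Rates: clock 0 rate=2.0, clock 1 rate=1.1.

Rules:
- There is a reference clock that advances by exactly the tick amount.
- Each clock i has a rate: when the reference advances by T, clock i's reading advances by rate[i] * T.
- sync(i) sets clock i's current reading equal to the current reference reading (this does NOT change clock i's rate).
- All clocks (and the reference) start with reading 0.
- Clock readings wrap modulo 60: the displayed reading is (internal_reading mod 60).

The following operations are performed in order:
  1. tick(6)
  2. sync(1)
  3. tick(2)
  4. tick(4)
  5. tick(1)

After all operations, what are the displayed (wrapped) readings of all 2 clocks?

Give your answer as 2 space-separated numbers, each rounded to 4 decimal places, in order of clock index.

After op 1 tick(6): ref=6.0000 raw=[12.0000 6.6000]
After op 2 sync(1): ref=6.0000 raw=[12.0000 6.0000]
After op 3 tick(2): ref=8.0000 raw=[16.0000 8.2000]
After op 4 tick(4): ref=12.0000 raw=[24.0000 12.6000]
After op 5 tick(1): ref=13.0000 raw=[26.0000 13.7000]
Wrap final raw readings (mod 60): 26.0000 mod 60 = 26.0000; 13.7000 mod 60 = 13.7000

Answer: 26.0000 13.7000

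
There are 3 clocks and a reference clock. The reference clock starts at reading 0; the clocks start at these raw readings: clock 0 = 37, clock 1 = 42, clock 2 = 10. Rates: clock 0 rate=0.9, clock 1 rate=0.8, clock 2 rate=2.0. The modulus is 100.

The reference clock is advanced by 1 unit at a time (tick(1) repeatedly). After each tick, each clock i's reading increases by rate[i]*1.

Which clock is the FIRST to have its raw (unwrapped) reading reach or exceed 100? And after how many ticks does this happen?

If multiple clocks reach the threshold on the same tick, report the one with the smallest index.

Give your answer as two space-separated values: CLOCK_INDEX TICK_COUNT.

clock 0: start=37, rate=0.9, needs 100-37 = 63; ticks = ceil(63/0.9) = ceil(70.0000) = 70; reading at tick 70 = 37 + 0.9*70 = 100.0000
clock 1: start=42, rate=0.8, needs 100-42 = 58; ticks = ceil(58/0.8) = ceil(72.5000) = 73; reading at tick 73 = 42 + 0.8*73 = 100.4000
clock 2: start=10, rate=2.0, needs 100-10 = 90; ticks = ceil(90/2.0) = ceil(45.0000) = 45; reading at tick 45 = 10 + 2.0*45 = 100.0000
Minimum tick count = 45; winners = [2]; smallest index = 2

Answer: 2 45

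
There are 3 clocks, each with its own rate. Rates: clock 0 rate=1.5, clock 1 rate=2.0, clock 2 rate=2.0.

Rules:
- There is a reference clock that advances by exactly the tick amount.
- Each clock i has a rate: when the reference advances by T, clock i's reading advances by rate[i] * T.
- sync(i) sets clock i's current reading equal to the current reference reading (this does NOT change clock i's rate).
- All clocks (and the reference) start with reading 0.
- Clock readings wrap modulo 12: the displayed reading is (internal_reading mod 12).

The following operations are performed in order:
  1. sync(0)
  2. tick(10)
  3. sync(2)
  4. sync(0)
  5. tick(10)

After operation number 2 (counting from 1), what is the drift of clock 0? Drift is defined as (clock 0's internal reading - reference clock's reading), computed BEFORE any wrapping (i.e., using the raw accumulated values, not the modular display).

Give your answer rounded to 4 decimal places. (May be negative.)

Answer: 5.0000

Derivation:
After op 1 sync(0): ref=0.0000 raw=[0.0000 0.0000 0.0000]
After op 2 tick(10): ref=10.0000 raw=[15.0000 20.0000 20.0000]
Drift of clock 0 after op 2: 15.0000 - 10.0000 = 5.0000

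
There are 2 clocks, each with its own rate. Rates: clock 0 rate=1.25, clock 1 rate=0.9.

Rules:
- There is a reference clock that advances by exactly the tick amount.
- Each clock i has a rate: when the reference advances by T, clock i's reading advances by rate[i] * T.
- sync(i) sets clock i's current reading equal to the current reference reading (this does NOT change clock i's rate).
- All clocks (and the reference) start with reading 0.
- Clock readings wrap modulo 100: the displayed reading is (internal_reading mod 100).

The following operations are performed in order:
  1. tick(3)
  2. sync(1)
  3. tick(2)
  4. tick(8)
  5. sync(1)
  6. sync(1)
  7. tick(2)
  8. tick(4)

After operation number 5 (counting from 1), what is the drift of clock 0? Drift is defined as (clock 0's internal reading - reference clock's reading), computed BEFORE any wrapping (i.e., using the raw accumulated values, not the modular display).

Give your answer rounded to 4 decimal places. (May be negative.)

After op 1 tick(3): ref=3.0000 raw=[3.7500 2.7000]
After op 2 sync(1): ref=3.0000 raw=[3.7500 3.0000]
After op 3 tick(2): ref=5.0000 raw=[6.2500 4.8000]
After op 4 tick(8): ref=13.0000 raw=[16.2500 12.0000]
After op 5 sync(1): ref=13.0000 raw=[16.2500 13.0000]
Drift of clock 0 after op 5: 16.2500 - 13.0000 = 3.2500

Answer: 3.2500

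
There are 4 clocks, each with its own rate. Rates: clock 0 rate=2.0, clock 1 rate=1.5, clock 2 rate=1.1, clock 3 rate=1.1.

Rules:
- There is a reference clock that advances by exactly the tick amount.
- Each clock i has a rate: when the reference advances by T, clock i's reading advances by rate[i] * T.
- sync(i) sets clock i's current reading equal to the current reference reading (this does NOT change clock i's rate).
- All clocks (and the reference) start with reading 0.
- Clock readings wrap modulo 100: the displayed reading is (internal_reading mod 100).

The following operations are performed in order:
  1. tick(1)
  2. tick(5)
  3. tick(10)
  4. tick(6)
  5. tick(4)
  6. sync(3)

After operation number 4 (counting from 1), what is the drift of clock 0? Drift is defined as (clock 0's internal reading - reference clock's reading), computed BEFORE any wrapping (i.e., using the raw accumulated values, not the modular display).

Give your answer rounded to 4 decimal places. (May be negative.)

Answer: 22.0000

Derivation:
After op 1 tick(1): ref=1.0000 raw=[2.0000 1.5000 1.1000 1.1000]
After op 2 tick(5): ref=6.0000 raw=[12.0000 9.0000 6.6000 6.6000]
After op 3 tick(10): ref=16.0000 raw=[32.0000 24.0000 17.6000 17.6000]
After op 4 tick(6): ref=22.0000 raw=[44.0000 33.0000 24.2000 24.2000]
Drift of clock 0 after op 4: 44.0000 - 22.0000 = 22.0000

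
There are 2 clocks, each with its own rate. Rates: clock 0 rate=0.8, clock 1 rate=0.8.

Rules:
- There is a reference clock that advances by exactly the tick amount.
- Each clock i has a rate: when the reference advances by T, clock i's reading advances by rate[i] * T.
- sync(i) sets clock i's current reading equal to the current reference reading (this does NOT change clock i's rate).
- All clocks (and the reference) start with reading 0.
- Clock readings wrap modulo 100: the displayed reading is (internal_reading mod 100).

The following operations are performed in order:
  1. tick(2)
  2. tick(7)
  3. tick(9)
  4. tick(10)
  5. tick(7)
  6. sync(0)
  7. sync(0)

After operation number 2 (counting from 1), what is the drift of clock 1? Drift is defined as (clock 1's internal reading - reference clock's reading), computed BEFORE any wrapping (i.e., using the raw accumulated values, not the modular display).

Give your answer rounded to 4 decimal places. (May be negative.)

After op 1 tick(2): ref=2.0000 raw=[1.6000 1.6000]
After op 2 tick(7): ref=9.0000 raw=[7.2000 7.2000]
Drift of clock 1 after op 2: 7.2000 - 9.0000 = -1.8000

Answer: -1.8000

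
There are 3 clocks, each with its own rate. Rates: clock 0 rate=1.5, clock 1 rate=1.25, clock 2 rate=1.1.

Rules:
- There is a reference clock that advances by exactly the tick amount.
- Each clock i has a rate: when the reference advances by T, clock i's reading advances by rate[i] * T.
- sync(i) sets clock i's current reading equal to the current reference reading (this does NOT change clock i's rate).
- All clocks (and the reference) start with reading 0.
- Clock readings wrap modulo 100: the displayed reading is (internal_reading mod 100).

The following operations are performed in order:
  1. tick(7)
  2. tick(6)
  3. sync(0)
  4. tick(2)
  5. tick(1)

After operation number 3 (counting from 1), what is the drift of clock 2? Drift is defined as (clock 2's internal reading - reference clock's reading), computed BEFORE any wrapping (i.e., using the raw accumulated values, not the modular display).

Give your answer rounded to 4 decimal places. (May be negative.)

After op 1 tick(7): ref=7.0000 raw=[10.5000 8.7500 7.7000]
After op 2 tick(6): ref=13.0000 raw=[19.5000 16.2500 14.3000]
After op 3 sync(0): ref=13.0000 raw=[13.0000 16.2500 14.3000]
Drift of clock 2 after op 3: 14.3000 - 13.0000 = 1.3000

Answer: 1.3000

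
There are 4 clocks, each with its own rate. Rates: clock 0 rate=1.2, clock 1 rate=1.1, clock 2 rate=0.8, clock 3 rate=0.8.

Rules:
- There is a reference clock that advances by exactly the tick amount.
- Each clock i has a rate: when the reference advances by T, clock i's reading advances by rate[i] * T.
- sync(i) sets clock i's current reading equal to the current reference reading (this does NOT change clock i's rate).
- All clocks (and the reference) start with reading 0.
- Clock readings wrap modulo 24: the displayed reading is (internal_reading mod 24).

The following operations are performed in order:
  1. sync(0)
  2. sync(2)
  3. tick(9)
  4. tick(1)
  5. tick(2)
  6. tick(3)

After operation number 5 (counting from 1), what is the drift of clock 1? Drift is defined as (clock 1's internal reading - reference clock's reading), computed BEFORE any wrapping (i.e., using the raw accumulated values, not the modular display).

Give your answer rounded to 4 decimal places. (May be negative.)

After op 1 sync(0): ref=0.0000 raw=[0.0000 0.0000 0.0000 0.0000]
After op 2 sync(2): ref=0.0000 raw=[0.0000 0.0000 0.0000 0.0000]
After op 3 tick(9): ref=9.0000 raw=[10.8000 9.9000 7.2000 7.2000]
After op 4 tick(1): ref=10.0000 raw=[12.0000 11.0000 8.0000 8.0000]
After op 5 tick(2): ref=12.0000 raw=[14.4000 13.2000 9.6000 9.6000]
Drift of clock 1 after op 5: 13.2000 - 12.0000 = 1.2000

Answer: 1.2000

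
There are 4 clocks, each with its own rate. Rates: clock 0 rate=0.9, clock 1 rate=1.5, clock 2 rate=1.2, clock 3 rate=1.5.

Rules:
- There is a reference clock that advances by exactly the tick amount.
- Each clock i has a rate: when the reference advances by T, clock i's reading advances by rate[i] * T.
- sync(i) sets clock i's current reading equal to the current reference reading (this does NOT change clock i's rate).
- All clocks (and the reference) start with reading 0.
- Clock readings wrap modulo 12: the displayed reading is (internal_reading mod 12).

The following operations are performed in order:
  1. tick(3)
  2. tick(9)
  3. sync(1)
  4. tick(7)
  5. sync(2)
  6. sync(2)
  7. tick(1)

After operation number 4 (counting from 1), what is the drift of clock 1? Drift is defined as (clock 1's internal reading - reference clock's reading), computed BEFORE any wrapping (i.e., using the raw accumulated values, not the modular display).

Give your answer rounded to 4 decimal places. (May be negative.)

Answer: 3.5000

Derivation:
After op 1 tick(3): ref=3.0000 raw=[2.7000 4.5000 3.6000 4.5000]
After op 2 tick(9): ref=12.0000 raw=[10.8000 18.0000 14.4000 18.0000]
After op 3 sync(1): ref=12.0000 raw=[10.8000 12.0000 14.4000 18.0000]
After op 4 tick(7): ref=19.0000 raw=[17.1000 22.5000 22.8000 28.5000]
Drift of clock 1 after op 4: 22.5000 - 19.0000 = 3.5000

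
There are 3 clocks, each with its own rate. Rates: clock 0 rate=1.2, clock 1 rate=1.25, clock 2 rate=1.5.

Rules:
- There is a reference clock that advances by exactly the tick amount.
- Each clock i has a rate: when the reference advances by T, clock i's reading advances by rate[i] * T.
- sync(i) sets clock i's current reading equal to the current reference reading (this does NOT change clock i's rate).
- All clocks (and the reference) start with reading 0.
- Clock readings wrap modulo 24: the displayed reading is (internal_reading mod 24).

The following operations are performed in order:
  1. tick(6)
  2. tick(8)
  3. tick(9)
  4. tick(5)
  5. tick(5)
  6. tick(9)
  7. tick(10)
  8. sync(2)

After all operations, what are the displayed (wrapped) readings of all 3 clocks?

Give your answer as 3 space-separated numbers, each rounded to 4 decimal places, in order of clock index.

Answer: 14.4000 17.0000 4.0000

Derivation:
After op 1 tick(6): ref=6.0000 raw=[7.2000 7.5000 9.0000]
After op 2 tick(8): ref=14.0000 raw=[16.8000 17.5000 21.0000]
After op 3 tick(9): ref=23.0000 raw=[27.6000 28.7500 34.5000]
After op 4 tick(5): ref=28.0000 raw=[33.6000 35.0000 42.0000]
After op 5 tick(5): ref=33.0000 raw=[39.6000 41.2500 49.5000]
After op 6 tick(9): ref=42.0000 raw=[50.4000 52.5000 63.0000]
After op 7 tick(10): ref=52.0000 raw=[62.4000 65.0000 78.0000]
After op 8 sync(2): ref=52.0000 raw=[62.4000 65.0000 52.0000]
Wrap final raw readings (mod 24): 62.4000 mod 24 = 14.4000; 65.0000 mod 24 = 17.0000; 52.0000 mod 24 = 4.0000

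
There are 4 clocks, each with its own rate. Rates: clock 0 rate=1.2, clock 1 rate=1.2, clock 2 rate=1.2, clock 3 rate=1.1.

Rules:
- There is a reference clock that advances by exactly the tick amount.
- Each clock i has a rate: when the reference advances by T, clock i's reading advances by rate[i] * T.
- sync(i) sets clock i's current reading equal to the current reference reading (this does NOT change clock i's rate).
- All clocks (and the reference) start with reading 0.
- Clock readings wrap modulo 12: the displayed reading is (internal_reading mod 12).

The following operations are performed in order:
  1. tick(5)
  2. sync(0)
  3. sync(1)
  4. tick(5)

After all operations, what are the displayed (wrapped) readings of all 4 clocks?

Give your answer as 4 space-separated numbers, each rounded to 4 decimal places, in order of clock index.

Answer: 11.0000 11.0000 0.0000 11.0000

Derivation:
After op 1 tick(5): ref=5.0000 raw=[6.0000 6.0000 6.0000 5.5000]
After op 2 sync(0): ref=5.0000 raw=[5.0000 6.0000 6.0000 5.5000]
After op 3 sync(1): ref=5.0000 raw=[5.0000 5.0000 6.0000 5.5000]
After op 4 tick(5): ref=10.0000 raw=[11.0000 11.0000 12.0000 11.0000]
Wrap final raw readings (mod 12): 11.0000 mod 12 = 11.0000; 11.0000 mod 12 = 11.0000; 12.0000 mod 12 = 0.0000; 11.0000 mod 12 = 11.0000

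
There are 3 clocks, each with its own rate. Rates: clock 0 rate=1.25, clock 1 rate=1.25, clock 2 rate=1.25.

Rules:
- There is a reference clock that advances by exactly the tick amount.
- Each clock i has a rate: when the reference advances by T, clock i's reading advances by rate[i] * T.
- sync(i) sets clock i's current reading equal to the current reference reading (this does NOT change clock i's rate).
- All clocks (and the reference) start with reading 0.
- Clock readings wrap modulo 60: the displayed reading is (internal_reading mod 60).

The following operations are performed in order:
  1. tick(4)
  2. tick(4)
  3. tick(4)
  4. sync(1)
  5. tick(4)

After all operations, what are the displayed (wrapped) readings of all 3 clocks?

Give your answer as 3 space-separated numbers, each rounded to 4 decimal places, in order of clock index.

After op 1 tick(4): ref=4.0000 raw=[5.0000 5.0000 5.0000]
After op 2 tick(4): ref=8.0000 raw=[10.0000 10.0000 10.0000]
After op 3 tick(4): ref=12.0000 raw=[15.0000 15.0000 15.0000]
After op 4 sync(1): ref=12.0000 raw=[15.0000 12.0000 15.0000]
After op 5 tick(4): ref=16.0000 raw=[20.0000 17.0000 20.0000]
Wrap final raw readings (mod 60): 20.0000 mod 60 = 20.0000; 17.0000 mod 60 = 17.0000; 20.0000 mod 60 = 20.0000

Answer: 20.0000 17.0000 20.0000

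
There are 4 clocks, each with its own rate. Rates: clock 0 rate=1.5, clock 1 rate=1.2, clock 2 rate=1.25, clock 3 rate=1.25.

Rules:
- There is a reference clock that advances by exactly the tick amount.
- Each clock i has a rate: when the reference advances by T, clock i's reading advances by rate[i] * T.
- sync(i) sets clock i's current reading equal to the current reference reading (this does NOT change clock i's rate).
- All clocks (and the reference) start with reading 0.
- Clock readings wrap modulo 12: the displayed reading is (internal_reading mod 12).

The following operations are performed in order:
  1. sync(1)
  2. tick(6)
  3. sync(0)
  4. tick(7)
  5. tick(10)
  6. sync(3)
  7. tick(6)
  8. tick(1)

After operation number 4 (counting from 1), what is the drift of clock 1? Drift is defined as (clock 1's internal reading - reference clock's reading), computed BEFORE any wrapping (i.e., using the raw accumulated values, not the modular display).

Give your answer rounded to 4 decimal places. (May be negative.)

Answer: 2.6000

Derivation:
After op 1 sync(1): ref=0.0000 raw=[0.0000 0.0000 0.0000 0.0000]
After op 2 tick(6): ref=6.0000 raw=[9.0000 7.2000 7.5000 7.5000]
After op 3 sync(0): ref=6.0000 raw=[6.0000 7.2000 7.5000 7.5000]
After op 4 tick(7): ref=13.0000 raw=[16.5000 15.6000 16.2500 16.2500]
Drift of clock 1 after op 4: 15.6000 - 13.0000 = 2.6000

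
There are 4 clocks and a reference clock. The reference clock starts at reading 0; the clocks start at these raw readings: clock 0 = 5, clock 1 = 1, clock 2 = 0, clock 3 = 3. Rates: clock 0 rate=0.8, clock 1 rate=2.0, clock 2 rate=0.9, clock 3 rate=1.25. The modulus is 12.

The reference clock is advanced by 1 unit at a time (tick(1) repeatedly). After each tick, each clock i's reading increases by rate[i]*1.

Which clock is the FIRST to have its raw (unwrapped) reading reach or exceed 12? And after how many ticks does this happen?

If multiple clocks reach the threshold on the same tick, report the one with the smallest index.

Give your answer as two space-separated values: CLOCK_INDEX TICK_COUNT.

Answer: 1 6

Derivation:
clock 0: start=5, rate=0.8, needs 12-5 = 7; ticks = ceil(7/0.8) = ceil(8.7500) = 9; reading at tick 9 = 5 + 0.8*9 = 12.2000
clock 1: start=1, rate=2.0, needs 12-1 = 11; ticks = ceil(11/2.0) = ceil(5.5000) = 6; reading at tick 6 = 1 + 2.0*6 = 13.0000
clock 2: start=0, rate=0.9, needs 12-0 = 12; ticks = ceil(12/0.9) = ceil(13.3333) = 14; reading at tick 14 = 0 + 0.9*14 = 12.6000
clock 3: start=3, rate=1.25, needs 12-3 = 9; ticks = ceil(9/1.25) = ceil(7.2000) = 8; reading at tick 8 = 3 + 1.25*8 = 13.0000
Minimum tick count = 6; winners = [1]; smallest index = 1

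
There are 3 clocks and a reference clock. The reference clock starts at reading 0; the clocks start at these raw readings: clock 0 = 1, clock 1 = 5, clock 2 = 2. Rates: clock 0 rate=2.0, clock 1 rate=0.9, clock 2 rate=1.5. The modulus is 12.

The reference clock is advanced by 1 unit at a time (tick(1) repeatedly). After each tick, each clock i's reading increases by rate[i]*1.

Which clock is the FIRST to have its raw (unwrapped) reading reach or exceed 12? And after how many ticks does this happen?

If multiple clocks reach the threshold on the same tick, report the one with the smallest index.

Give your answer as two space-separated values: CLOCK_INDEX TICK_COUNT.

Answer: 0 6

Derivation:
clock 0: start=1, rate=2.0, needs 12-1 = 11; ticks = ceil(11/2.0) = ceil(5.5000) = 6; reading at tick 6 = 1 + 2.0*6 = 13.0000
clock 1: start=5, rate=0.9, needs 12-5 = 7; ticks = ceil(7/0.9) = ceil(7.7778) = 8; reading at tick 8 = 5 + 0.9*8 = 12.2000
clock 2: start=2, rate=1.5, needs 12-2 = 10; ticks = ceil(10/1.5) = ceil(6.6667) = 7; reading at tick 7 = 2 + 1.5*7 = 12.5000
Minimum tick count = 6; winners = [0]; smallest index = 0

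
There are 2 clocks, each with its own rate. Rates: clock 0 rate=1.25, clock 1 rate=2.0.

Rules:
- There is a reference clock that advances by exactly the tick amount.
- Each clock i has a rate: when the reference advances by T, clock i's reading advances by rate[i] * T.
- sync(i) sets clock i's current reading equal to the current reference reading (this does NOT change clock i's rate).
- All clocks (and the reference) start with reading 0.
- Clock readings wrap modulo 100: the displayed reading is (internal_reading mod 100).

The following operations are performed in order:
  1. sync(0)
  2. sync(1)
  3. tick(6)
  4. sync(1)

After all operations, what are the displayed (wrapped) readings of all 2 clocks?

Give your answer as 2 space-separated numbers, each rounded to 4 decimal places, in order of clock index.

Answer: 7.5000 6.0000

Derivation:
After op 1 sync(0): ref=0.0000 raw=[0.0000 0.0000]
After op 2 sync(1): ref=0.0000 raw=[0.0000 0.0000]
After op 3 tick(6): ref=6.0000 raw=[7.5000 12.0000]
After op 4 sync(1): ref=6.0000 raw=[7.5000 6.0000]
Wrap final raw readings (mod 100): 7.5000 mod 100 = 7.5000; 6.0000 mod 100 = 6.0000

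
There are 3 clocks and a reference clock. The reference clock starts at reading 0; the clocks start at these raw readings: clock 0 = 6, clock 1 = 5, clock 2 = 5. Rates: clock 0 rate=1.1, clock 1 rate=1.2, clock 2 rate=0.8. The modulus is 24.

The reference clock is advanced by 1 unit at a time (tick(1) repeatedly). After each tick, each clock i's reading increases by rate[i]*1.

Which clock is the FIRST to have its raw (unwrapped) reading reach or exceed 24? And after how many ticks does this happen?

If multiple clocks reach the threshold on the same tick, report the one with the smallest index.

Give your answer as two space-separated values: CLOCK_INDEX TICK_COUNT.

Answer: 1 16

Derivation:
clock 0: start=6, rate=1.1, needs 24-6 = 18; ticks = ceil(18/1.1) = ceil(16.3636) = 17; reading at tick 17 = 6 + 1.1*17 = 24.7000
clock 1: start=5, rate=1.2, needs 24-5 = 19; ticks = ceil(19/1.2) = ceil(15.8333) = 16; reading at tick 16 = 5 + 1.2*16 = 24.2000
clock 2: start=5, rate=0.8, needs 24-5 = 19; ticks = ceil(19/0.8) = ceil(23.7500) = 24; reading at tick 24 = 5 + 0.8*24 = 24.2000
Minimum tick count = 16; winners = [1]; smallest index = 1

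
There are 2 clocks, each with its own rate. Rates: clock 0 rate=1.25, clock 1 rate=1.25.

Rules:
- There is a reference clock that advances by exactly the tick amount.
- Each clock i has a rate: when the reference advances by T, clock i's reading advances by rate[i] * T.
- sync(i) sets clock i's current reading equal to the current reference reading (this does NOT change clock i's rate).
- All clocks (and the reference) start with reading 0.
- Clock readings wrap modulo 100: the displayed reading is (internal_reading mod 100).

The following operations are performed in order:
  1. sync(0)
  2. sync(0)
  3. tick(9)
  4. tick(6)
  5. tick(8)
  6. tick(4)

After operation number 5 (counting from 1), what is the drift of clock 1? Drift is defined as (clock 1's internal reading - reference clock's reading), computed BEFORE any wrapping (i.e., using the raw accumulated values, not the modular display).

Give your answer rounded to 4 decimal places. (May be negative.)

Answer: 5.7500

Derivation:
After op 1 sync(0): ref=0.0000 raw=[0.0000 0.0000]
After op 2 sync(0): ref=0.0000 raw=[0.0000 0.0000]
After op 3 tick(9): ref=9.0000 raw=[11.2500 11.2500]
After op 4 tick(6): ref=15.0000 raw=[18.7500 18.7500]
After op 5 tick(8): ref=23.0000 raw=[28.7500 28.7500]
Drift of clock 1 after op 5: 28.7500 - 23.0000 = 5.7500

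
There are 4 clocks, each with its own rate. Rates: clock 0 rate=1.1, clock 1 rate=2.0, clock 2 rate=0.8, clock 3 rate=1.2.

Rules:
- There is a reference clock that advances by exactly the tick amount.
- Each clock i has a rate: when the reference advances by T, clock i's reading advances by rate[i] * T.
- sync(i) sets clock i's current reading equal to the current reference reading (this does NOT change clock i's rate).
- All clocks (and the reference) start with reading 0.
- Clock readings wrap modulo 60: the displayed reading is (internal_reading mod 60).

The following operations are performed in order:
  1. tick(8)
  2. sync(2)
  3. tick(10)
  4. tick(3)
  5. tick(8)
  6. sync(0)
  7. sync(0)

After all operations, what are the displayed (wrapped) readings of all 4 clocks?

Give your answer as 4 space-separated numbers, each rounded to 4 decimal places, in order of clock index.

Answer: 29.0000 58.0000 24.8000 34.8000

Derivation:
After op 1 tick(8): ref=8.0000 raw=[8.8000 16.0000 6.4000 9.6000]
After op 2 sync(2): ref=8.0000 raw=[8.8000 16.0000 8.0000 9.6000]
After op 3 tick(10): ref=18.0000 raw=[19.8000 36.0000 16.0000 21.6000]
After op 4 tick(3): ref=21.0000 raw=[23.1000 42.0000 18.4000 25.2000]
After op 5 tick(8): ref=29.0000 raw=[31.9000 58.0000 24.8000 34.8000]
After op 6 sync(0): ref=29.0000 raw=[29.0000 58.0000 24.8000 34.8000]
After op 7 sync(0): ref=29.0000 raw=[29.0000 58.0000 24.8000 34.8000]
Wrap final raw readings (mod 60): 29.0000 mod 60 = 29.0000; 58.0000 mod 60 = 58.0000; 24.8000 mod 60 = 24.8000; 34.8000 mod 60 = 34.8000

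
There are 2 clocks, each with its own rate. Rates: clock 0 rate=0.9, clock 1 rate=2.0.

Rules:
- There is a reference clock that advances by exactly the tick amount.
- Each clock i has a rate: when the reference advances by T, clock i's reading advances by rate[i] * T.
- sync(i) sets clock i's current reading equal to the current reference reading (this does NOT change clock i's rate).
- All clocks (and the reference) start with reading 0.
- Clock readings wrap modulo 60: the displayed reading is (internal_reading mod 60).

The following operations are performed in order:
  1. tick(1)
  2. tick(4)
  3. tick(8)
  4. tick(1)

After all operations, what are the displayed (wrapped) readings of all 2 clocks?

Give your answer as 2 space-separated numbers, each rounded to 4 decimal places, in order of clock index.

After op 1 tick(1): ref=1.0000 raw=[0.9000 2.0000]
After op 2 tick(4): ref=5.0000 raw=[4.5000 10.0000]
After op 3 tick(8): ref=13.0000 raw=[11.7000 26.0000]
After op 4 tick(1): ref=14.0000 raw=[12.6000 28.0000]
Wrap final raw readings (mod 60): 12.6000 mod 60 = 12.6000; 28.0000 mod 60 = 28.0000

Answer: 12.6000 28.0000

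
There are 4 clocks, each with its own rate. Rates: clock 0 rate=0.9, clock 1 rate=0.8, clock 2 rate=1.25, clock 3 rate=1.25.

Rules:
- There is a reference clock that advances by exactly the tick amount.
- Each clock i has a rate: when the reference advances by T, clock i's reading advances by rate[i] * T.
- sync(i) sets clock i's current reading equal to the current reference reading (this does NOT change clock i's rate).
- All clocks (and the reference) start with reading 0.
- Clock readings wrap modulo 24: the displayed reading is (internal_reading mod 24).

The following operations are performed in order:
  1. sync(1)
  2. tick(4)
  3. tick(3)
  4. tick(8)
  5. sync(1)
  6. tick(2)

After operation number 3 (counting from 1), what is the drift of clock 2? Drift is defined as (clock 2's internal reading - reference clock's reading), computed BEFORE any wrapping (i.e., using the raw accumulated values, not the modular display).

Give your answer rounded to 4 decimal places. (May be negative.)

Answer: 1.7500

Derivation:
After op 1 sync(1): ref=0.0000 raw=[0.0000 0.0000 0.0000 0.0000]
After op 2 tick(4): ref=4.0000 raw=[3.6000 3.2000 5.0000 5.0000]
After op 3 tick(3): ref=7.0000 raw=[6.3000 5.6000 8.7500 8.7500]
Drift of clock 2 after op 3: 8.7500 - 7.0000 = 1.7500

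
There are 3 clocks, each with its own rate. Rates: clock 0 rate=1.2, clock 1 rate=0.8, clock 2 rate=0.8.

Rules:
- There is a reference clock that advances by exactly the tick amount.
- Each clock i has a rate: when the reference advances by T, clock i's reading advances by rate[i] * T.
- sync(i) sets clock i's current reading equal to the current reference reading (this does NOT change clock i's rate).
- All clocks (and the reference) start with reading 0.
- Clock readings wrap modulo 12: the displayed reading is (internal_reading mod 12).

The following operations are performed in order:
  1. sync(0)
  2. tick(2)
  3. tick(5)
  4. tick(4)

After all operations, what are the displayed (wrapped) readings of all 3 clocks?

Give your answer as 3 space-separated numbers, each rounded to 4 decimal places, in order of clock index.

After op 1 sync(0): ref=0.0000 raw=[0.0000 0.0000 0.0000]
After op 2 tick(2): ref=2.0000 raw=[2.4000 1.6000 1.6000]
After op 3 tick(5): ref=7.0000 raw=[8.4000 5.6000 5.6000]
After op 4 tick(4): ref=11.0000 raw=[13.2000 8.8000 8.8000]
Wrap final raw readings (mod 12): 13.2000 mod 12 = 1.2000; 8.8000 mod 12 = 8.8000; 8.8000 mod 12 = 8.8000

Answer: 1.2000 8.8000 8.8000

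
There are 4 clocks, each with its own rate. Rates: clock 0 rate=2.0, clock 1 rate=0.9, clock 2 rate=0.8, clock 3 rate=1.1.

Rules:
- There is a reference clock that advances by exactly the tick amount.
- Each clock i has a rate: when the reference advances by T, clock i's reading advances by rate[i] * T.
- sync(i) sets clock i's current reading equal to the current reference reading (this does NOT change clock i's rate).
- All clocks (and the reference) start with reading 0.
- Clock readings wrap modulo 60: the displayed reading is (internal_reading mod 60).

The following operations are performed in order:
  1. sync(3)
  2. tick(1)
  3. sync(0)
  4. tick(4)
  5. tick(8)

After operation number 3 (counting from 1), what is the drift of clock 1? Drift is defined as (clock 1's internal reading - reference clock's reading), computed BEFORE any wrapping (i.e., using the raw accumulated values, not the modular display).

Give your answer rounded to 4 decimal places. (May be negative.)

Answer: -0.1000

Derivation:
After op 1 sync(3): ref=0.0000 raw=[0.0000 0.0000 0.0000 0.0000]
After op 2 tick(1): ref=1.0000 raw=[2.0000 0.9000 0.8000 1.1000]
After op 3 sync(0): ref=1.0000 raw=[1.0000 0.9000 0.8000 1.1000]
Drift of clock 1 after op 3: 0.9000 - 1.0000 = -0.1000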